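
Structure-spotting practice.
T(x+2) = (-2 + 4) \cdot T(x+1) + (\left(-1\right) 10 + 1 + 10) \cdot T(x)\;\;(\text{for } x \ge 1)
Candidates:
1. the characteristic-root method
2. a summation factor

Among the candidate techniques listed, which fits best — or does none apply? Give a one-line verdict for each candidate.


Verdict: the characteristic-root method — no index-dependence in the weights and nothing inhomogeneous: classic characteristic-equation setup.
- the characteristic-root method: yes — fits the structure here.
- a summation factor — the recurrence reaches back more than one step, outside the first-order family a summation factor normalizes.


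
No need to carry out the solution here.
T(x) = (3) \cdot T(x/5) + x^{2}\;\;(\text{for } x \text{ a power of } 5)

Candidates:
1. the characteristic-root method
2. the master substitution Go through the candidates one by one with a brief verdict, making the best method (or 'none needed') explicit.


Method: the master substitution — treat m = log base 5 of x as the new clock: one recursion step advances m by one while x scales by 5.
- the characteristic-root method: the recursion divides its index rather than shifting it — outside the constant-shift family the root method covers.
- the master substitution: a fit — the right tool for this form.


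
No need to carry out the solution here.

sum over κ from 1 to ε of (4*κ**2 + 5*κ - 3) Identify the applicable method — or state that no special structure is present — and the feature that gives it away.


Method: no special technique — the sum is polynomial through and through; closed forms for each power of κ finish it directly.


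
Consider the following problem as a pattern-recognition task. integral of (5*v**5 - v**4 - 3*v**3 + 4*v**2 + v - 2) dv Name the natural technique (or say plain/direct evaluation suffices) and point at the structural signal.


Method: no special technique — every term is a constant multiple of a power of v; term-wise power-rule integration needs no preliminary transformation.


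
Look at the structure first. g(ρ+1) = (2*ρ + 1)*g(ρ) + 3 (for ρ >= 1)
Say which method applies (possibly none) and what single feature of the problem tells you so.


Diagnosis: a summation factor — first-order linear but the coefficient 2*ρ + 1 moves with the index — divide by the cumulative product and telescope.


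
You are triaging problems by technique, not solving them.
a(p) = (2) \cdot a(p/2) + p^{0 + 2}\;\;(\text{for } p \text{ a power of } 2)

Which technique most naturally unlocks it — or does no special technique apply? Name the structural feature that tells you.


Best approach: the master substitution — the argument contracts 2-fold per step: reindex p exponentially and solve the linear recurrence in the new index.


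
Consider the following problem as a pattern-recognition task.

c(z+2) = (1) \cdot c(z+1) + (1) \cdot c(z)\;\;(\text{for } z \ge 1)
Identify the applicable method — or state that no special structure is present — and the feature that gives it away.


Verdict: the characteristic-root method — no index-dependence in the weights and nothing inhomogeneous: classic characteristic-equation setup.


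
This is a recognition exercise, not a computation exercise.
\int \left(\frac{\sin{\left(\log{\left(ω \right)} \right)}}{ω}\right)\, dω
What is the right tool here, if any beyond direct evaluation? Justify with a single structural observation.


Verdict: u-substitution — collected, the integrand has one factor that is, up to a constant, the derivative of an inner expression the rest depends on — substitute for that inner expression.


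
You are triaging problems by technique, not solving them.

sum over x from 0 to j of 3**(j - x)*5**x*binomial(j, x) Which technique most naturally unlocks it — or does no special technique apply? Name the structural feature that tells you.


Diagnosis: the binomial theorem — terms weighting binomial(j, x) against matched powers of 5 and 3 reassemble into (5 + 3)^j by the binomial theorem.


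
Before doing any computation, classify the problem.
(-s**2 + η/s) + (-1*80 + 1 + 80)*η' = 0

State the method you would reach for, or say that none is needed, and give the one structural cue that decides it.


Verdict: a linear integrating factor — linear in the unknown with genuine forcing: multiply through by the exponential of the integrated coefficient and the left side closes into one derivative.


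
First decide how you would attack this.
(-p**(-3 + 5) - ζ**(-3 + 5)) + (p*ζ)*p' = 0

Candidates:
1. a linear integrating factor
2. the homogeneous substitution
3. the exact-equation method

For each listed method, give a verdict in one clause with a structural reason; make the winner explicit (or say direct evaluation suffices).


Method: the homogeneous substitution — the slope's numerator and denominator have matching total degree, so it depends only on p/ζ and the ratio substitution collapses it. A Bernoulli substitution is a fair alternative on this equation directly; the homogeneous reading takes it as given.
- a linear integrating factor: the unknown enters nonlinearly (through a power, a denominator, or a transcendental function), which the linear integrating-factor recipe cannot absorb as-is — any repair would come from a preliminary substitution, not the factor.
- the homogeneous substitution — yes, a natural case for it.
- the exact-equation method: no potential function has this form as its differential, as written.


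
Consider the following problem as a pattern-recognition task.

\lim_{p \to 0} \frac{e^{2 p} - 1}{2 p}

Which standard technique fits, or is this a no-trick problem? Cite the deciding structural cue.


Method: l'Hôpital's rule (0/0) — both numerator and denominator vanish at 0: the genuine 0/0 indeterminate that l'Hôpital exists for. The standard small-argument limits would also carry it; the rule is the systematic route.


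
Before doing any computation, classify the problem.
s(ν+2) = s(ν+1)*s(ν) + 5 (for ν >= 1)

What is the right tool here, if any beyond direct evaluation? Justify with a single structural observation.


Diagnosis: no special technique — the recurrence is nonlinear in the sequence terms; no linear-recurrence method fits it as written — one iterates or studies it directly.


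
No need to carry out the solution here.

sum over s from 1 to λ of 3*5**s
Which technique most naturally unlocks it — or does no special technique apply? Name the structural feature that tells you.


Method: the geometric series formula — check a ratio of consecutive terms: it is 5, independent of the index, so the geometric formula closes the sum.


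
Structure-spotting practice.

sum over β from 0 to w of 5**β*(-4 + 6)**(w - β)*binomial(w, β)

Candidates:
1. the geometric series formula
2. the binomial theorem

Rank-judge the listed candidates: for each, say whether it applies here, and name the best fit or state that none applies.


Verdict: the binomial theorem — the binomial coefficients weight matched powers of 5 and (-4 + 6), which is exactly the expansion of a binomial power.
- the geometric series formula — the ratio of consecutive terms depends on the index.
- the binomial theorem: applicable, and directly so.


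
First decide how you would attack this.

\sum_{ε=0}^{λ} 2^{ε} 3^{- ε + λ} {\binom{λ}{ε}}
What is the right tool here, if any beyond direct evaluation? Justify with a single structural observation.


Verdict: the binomial theorem — {\binom{λ}{ε}} weighting matched powers of 2 and 3 is the expanded form of (2 + 3)^λ — fold it back up.


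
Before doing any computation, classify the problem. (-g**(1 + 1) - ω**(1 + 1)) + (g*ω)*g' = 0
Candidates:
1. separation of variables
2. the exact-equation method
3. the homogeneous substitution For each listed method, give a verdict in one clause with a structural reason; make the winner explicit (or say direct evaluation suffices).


Best approach: the homogeneous substitution — the slope's numerator and denominator share total degree; set v = g/ω and the equation drops to separable form. Rearranged, this also fits the Bernoulli template directly; the homogeneous substitution reads the structure without the rearrangement.
- separation of variables — no algebra isolates the independent variable on one side and the unknown on the other.
- the exact-equation method: the cross partial derivatives disagree, so no single potential exists.
- the homogeneous substitution — a fit — the right tool for this form.


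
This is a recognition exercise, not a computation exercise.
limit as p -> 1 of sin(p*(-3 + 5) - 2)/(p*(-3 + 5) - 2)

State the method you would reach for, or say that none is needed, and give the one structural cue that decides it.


Technique: l'Hôpital's rule (0/0) — substituting 1 gives 0 over 0; differentiate top and bottom once and re-evaluate. A first-order expansion at the point is an equally standard path; the rule packages it.


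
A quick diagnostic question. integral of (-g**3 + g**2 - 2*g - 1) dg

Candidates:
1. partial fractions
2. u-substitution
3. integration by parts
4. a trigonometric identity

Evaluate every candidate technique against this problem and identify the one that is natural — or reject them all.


Verdict: no special technique — scan for structure and find none: constant multiples of powers of g, integrate directly.
- partial fractions — there is no rational-function structure to decompose.
- u-substitution: no substitution does more than relabel what direct integration already handles.
- integration by parts: splitting off a factor buys nothing — the integrand integrates directly without parts.
- a trigonometric identity — with no trigonometric functions present, identity rewriting has no target.


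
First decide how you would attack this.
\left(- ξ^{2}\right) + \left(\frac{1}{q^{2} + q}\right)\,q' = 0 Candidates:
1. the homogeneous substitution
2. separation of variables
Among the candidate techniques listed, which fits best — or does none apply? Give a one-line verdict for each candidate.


Verdict: separation of variables — a product of single-variable factors, ξ^{2} and q^{2} + q — the textbook separable form. A Bernoulli rewrite would carry it as the equation stands — separating the variables needs no rearrangement either.
- the homogeneous substitution: the ratio substitution does not collapse this equation.
- separation of variables: a fit — the right tool for this form.


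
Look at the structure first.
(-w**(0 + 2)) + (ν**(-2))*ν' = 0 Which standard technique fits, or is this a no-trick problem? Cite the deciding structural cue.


Technique: separation of variables — solved for the derivative, the right side splits multiplicatively into a function of each variable alone — divide and integrate each side. The equation is exact as it stands too — a potential function exists — though separation reads the split structure directly.


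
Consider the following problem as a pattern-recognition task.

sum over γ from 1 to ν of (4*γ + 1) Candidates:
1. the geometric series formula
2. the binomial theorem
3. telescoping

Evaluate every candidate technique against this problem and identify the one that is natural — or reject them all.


Diagnosis: no special technique — the sum is polynomial through and through; closed forms for each power of γ finish it directly.
- the geometric series formula — there is no constant term-to-term ratio.
- the binomial theorem — there is no pair of bases whose matched powers would reassemble into a single binomial power.
- telescoping — the summand is not presented as a shifted difference — a telescoping rewrite may exist, but the displayed structure does not offer one.


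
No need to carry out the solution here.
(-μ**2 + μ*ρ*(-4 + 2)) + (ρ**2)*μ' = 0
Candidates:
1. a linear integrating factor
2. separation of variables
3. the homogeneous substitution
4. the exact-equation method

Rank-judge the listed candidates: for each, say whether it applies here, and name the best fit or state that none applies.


Best approach: the homogeneous substitution — the slope's numerator and denominator share total degree; set v = μ/ρ and the equation drops to separable form. A Bernoulli rewrite works here as the equation stands — the homogeneous substitution is the more immediate reading.
- a linear integrating factor: the unknown enters nonlinearly (through a power, a denominator, or a transcendental function), which the linear integrating-factor recipe cannot absorb as-is — any repair would come from a preliminary substitution, not the factor.
- separation of variables — no division isolates the independent variable from the unknown.
- the homogeneous substitution: applicable, and directly so.
- the exact-equation method: the mixed partial derivatives differ, so the left side is not a total differential.


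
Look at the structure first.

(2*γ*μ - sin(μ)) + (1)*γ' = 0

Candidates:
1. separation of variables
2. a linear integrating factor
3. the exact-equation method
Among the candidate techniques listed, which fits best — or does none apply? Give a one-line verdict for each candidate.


Technique: a linear integrating factor — the unknown enters only to the first power against a nonzero forcing term — the integrating-factor template applies directly.
- separation of variables: no algebra isolates the independent variable on one side and the unknown on the other.
- a linear integrating factor: applicable, and directly so.
- the exact-equation method: the cross partial derivatives disagree, so no single potential exists.


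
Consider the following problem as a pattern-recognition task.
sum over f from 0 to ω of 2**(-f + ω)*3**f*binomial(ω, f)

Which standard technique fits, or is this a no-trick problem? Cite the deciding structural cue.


Verdict: the binomial theorem — terms weighting binomial(ω, f) against matched powers of 3 and 2 reassemble into (3 + 2)^ω by the binomial theorem.


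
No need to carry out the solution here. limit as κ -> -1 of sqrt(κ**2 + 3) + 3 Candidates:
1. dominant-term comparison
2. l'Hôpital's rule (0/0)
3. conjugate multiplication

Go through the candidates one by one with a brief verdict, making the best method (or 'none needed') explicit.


Verdict: no special technique — the expression is continuous at -1 — substitute and evaluate; no indeterminate form appears.
- dominant-term comparison — this limit is not decided by comparing leading-term growth at infinity.
- l'Hôpital's rule (0/0) — substituting the point gives a finite value outright — there is no indeterminate clash to repair.
- conjugate multiplication: no difference of divergent radicals appears, so rationalizing has nothing to cancel.


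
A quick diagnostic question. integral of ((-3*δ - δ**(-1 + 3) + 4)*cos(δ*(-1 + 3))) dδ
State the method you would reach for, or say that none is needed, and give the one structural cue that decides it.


Method: integration by parts — a polynomial (-3*δ - δ**(-1 + 3) + 4) against the kernel cos(δ*(-1 + 3)) is the signature bounded-ladder case for integration by parts.


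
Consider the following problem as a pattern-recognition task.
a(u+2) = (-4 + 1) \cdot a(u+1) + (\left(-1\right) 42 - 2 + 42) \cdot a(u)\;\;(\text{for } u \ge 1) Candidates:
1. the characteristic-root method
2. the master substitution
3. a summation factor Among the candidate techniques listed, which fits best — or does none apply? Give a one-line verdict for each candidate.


Technique: the characteristic-root method — this is the constant-coefficient homogeneous case — the whole solution in u reduces to a polynomial's roots.
- the characteristic-root method — yes — fits the structure here.
- the master substitution — there is no divide-the-index recursive argument.
- a summation factor: a summation factor telescopes one-step recursions; this one carries higher-order memory.


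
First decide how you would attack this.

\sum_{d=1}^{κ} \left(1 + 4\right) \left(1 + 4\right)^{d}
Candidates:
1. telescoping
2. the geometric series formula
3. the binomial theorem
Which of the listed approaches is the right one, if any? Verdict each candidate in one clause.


Best approach: the geometric series formula — consecutive terms stand in a fixed index-free ratio — the geometric sum formula closes it.
- telescoping — neither a shifted-difference shape nor integer-spaced poles are present.
- the geometric series formula — yes — fits the structure here.
- the binomial theorem: no binomial coefficients pair with matched powers.


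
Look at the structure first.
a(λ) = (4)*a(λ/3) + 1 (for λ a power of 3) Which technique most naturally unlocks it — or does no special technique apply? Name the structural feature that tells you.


Diagnosis: the master substitution — divide-the-index recursion (λ/3 inside the call) straightens out once the index is rewritten as 3^m.


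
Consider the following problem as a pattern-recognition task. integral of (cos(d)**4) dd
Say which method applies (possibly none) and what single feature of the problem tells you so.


Verdict: a trigonometric identity — cos(d)**4 carries an even exponent — trade it for double-angle cosines before integrating.


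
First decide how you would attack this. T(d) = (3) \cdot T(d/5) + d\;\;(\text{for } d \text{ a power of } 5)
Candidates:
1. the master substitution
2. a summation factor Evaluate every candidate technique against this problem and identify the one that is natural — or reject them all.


Technique: the master substitution — treat m = log base 5 of d as the new clock: one recursion step advances m by one while d scales by 5.
- the master substitution — applicable, and directly so.
- a summation factor: the recursion divides its index rather than shifting it — there is no previous-term chain for a summation factor to telescope.


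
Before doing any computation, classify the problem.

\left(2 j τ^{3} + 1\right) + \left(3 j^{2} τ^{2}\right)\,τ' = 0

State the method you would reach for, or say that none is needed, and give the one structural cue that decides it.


Technique: the exact-equation method — 2 j τ^{3} + 1 and 3 j^{2} τ^{2} pass the exactness check on the nose, so no integrating factor in j or τ is needed at all.


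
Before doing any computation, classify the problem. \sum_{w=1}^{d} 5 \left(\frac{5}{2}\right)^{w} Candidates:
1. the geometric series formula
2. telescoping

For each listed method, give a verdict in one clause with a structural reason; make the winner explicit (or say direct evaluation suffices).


Verdict: the geometric series formula — each summand is the previous one scaled by \frac{5}{2}; that constant multiplier is itself the geometric structure.
- the geometric series formula — yes — fits the structure here.
- telescoping: in the displayed form, no term reappears at a neighboring index to cancel against.


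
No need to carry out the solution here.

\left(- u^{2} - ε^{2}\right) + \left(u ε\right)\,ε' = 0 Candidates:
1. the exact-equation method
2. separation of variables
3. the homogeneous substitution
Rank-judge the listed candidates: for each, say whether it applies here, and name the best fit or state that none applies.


Verdict: the homogeneous substitution — the slope is degree-zero homogeneous: the ratio substitution v = ε/u collapses it. This doubles as a Bernoulli equation in the unknown as written; the homogeneous route needs no setup at all.
- the exact-equation method — no potential function has this form as its differential, as written.
- separation of variables — no division isolates the independent variable from the unknown.
- the homogeneous substitution: yes, a natural case for it.


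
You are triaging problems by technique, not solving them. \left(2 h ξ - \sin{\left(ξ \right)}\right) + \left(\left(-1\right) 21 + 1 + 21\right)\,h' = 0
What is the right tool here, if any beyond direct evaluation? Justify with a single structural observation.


Technique: a linear integrating factor — linear in the unknown with genuine forcing: multiply through by the exponential of the integrated coefficient and the left side closes into one derivative.


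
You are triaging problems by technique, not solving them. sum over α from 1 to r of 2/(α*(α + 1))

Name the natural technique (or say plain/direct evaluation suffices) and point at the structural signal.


Verdict: telescoping — poles of 2/(α*(α + 1)) differ by an integer, the telltale of a telescoping partial-fraction sum.


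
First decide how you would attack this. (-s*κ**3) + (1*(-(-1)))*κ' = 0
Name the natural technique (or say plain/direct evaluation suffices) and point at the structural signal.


Diagnosis: separation of variables — one side of the product carries the independent variable, the other the unknown — the textbook separation shape.


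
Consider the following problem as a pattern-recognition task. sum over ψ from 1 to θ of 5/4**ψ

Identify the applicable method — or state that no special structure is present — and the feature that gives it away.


Verdict: the geometric series formula — consecutive terms stand in a fixed index-free ratio — the geometric sum formula closes it.


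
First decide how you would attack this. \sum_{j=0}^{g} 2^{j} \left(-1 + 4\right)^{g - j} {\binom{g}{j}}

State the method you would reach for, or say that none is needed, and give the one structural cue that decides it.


Technique: the binomial theorem — terms weighting {\binom{g}{j}} against matched powers of 2 and (-1 + 4) reassemble into (2 + (-1 + 4))^g by the binomial theorem.


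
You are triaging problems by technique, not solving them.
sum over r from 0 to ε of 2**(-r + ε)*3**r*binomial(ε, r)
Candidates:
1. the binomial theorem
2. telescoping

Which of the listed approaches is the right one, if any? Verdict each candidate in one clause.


Best approach: the binomial theorem — terms weighting binomial(ε, r) against matched powers of 3 and 2 reassemble into (3 + 2)^ε by the binomial theorem.
- the binomial theorem: yes, a natural case for it.
- telescoping: the summand is not presented as a shifted difference — a telescoping rewrite may exist, but the displayed structure does not offer one.


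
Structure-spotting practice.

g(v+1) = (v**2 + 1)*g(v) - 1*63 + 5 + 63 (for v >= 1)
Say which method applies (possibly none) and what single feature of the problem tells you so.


Diagnosis: a summation factor — normalize by the running product of v**2 + 1: the left side becomes a difference, and differences sum.


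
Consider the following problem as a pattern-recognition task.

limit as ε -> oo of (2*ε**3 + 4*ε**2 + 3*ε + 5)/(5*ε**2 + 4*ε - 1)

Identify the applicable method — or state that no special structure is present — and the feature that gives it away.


Diagnosis: dominant-term comparison — growth-rate triage: the leading powers of ε decide the limit, everything else is noise. l'Hôpital's at-infinity variant applies to the expression viewed as a single quotient; the leading-term comparison is the direct route.


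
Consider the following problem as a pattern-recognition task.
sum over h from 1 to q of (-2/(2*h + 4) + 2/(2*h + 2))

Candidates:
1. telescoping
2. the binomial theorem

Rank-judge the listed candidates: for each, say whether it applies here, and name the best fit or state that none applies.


Diagnosis: telescoping — this sum is a zipper: each term contributes 2/(2*h + 2) and removes the next index's value, which the following term puts back, closing term by term.
- telescoping — applies; the problem has the shape this method handles.
- the binomial theorem: the terms lack the binomial-coefficient-weighted complementary-power pattern of an expansion.


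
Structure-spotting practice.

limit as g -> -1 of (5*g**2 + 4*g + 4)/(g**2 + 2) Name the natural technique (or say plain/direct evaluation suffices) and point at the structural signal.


Verdict: no special technique — nothing blocks direct substitution at -1: plug in and finish.


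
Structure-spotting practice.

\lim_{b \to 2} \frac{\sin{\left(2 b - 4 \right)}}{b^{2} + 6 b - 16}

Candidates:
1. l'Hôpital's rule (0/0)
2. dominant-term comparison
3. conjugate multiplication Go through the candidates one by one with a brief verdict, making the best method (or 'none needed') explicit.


Best approach: l'Hôpital's rule (0/0) — the 0/0 form at 2 is the signature situation for l'Hôpital's rule. The standard small-argument limits would also carry it; the rule is the systematic route.
- l'Hôpital's rule (0/0) — yes — fits the structure here.
- dominant-term comparison — leading-power comparison does not apply to this form.
- conjugate multiplication — no divergent radical difference is present for a conjugate pair to cancel.


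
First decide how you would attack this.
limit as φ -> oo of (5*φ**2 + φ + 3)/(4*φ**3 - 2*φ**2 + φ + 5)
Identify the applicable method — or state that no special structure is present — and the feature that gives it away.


Verdict: dominant-term comparison — growth-rate triage: the leading powers of φ decide the limit, everything else is noise. Viewed as a single quotient this is an ∞/∞ form — an at-infinity application of l'Hôpital's rule would also resolve it; comparing leading growth reads the answer without differentiating.


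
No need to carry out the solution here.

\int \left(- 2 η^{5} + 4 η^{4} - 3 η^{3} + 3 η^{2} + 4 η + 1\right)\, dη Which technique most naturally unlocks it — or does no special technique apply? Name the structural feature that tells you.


Best approach: no special technique — the integrand is a sum of constant multiples of powers of η — integrate term by term.


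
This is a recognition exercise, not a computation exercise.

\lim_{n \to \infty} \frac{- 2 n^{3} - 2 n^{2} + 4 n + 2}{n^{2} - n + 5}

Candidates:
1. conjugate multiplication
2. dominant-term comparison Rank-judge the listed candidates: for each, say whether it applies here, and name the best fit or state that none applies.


Method: dominant-term comparison — at large n only the top-degree terms survive; compare the leading terms and the limit falls out.
- conjugate multiplication — rationalization has no target — no divergent radical difference appears.
- dominant-term comparison: applicable, and directly so.


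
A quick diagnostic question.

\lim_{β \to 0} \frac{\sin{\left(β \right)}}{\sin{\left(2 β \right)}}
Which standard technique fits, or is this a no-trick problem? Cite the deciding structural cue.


Diagnosis: l'Hôpital's rule (0/0) — both numerator and denominator vanish at 0: the genuine 0/0 indeterminate that l'Hôpital exists for. Expanding numerator and denominator to first order gives the same value — the rule automates exactly that.


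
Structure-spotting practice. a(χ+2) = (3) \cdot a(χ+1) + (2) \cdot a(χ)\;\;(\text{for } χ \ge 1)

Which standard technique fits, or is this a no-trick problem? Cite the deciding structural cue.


Best approach: the characteristic-root method — no index-dependence in the weights and nothing inhomogeneous: classic characteristic-equation setup.


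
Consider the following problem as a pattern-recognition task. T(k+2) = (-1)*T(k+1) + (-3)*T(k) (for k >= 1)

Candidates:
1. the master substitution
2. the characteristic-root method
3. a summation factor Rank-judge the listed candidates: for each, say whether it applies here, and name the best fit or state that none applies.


Technique: the characteristic-root method — no index-dependence in the weights and nothing inhomogeneous: classic characteristic-equation setup.
- the master substitution — this is shift-type recursion, outside the divide-and-conquer template.
- the characteristic-root method: applicable, and directly so.
- a summation factor: a summation factor telescopes one-step recursions; this one carries higher-order memory.


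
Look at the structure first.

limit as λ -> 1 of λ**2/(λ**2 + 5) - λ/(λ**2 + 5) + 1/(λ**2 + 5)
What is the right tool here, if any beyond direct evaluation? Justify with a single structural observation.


Method: no special technique — the function is continuous at 1; evaluation is itself the limit, no machinery required.


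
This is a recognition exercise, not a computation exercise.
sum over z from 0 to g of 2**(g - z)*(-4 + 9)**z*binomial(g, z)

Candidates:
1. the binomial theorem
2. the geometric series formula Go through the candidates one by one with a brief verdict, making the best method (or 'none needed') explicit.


Method: the binomial theorem — the binomial coefficients weight matched powers of (-4 + 9) and 2, which is exactly the expansion of a binomial power.
- the binomial theorem: applies; the problem has the shape this method handles.
- the geometric series formula: the ratio of consecutive terms depends on the index.


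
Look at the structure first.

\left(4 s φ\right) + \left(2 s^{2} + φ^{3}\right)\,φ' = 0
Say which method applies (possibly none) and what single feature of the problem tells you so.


Verdict: the exact-equation method — d/dφ of 4 s φ equals d/ds of 2 s^{2} + φ^{3}: the form is a total differential of one potential — integrate it exactly.


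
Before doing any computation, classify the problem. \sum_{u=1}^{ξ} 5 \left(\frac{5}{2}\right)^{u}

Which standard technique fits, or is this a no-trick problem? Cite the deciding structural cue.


Diagnosis: the geometric series formula — check a ratio of consecutive terms: it is \frac{5}{2}, independent of the index, so the geometric formula closes the sum.


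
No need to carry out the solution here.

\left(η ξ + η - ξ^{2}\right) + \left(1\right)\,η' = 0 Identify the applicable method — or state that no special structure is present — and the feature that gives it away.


Verdict: a linear integrating factor — the unknown enters only to the first power against a nonzero forcing term — the integrating-factor template applies directly.


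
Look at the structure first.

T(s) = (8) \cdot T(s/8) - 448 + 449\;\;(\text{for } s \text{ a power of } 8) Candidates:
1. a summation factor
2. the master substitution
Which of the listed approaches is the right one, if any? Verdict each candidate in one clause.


Verdict: the master substitution — treat m = log base 8 of s as the new clock: one recursion step advances m by one while s scales by 8.
- a summation factor — a divided-index call is outside the fixed-shift first-order family a summation factor normalizes.
- the master substitution: yes, a natural case for it.


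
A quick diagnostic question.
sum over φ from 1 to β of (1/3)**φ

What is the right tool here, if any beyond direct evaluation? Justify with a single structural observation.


Best approach: the geometric series formula — check a ratio of consecutive terms: it is 1/3, independent of the index, so the geometric formula closes the sum.


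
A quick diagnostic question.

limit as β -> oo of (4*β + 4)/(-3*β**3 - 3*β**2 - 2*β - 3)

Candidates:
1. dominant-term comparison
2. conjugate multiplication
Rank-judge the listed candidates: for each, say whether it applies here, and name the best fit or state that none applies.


Technique: dominant-term comparison — divide through by the highest power of β; every lower-order term dies and the dominant terms decide the limit.
- dominant-term comparison — applies; the problem has the shape this method handles.
- conjugate multiplication — there are no radicals in tension whose conjugate would simplify matters.


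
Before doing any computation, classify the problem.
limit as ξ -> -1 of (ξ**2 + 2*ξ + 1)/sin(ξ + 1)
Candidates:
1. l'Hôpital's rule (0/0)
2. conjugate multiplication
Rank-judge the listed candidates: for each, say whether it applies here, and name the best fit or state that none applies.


Best approach: l'Hôpital's rule (0/0) — plug in -1: top and bottom both hit zero, so differentiate each and retry. One could equally expand both pieces locally and compare leading terms; the rule does that in one stroke.
- l'Hôpital's rule (0/0): a fit — the right tool for this form.
- conjugate multiplication — no difference of divergent radicals appears, so rationalizing has nothing to cancel.


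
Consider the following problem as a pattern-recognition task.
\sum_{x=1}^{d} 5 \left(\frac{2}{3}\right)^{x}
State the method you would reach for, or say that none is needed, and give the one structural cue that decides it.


Technique: the geometric series formula — each term is \frac{2}{3} times the previous one, so the geometric-series formula applies directly.


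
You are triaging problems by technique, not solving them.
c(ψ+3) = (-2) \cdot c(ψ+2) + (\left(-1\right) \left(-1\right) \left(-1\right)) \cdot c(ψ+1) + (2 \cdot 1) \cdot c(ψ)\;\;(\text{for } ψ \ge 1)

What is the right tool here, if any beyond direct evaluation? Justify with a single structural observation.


Technique: the characteristic-root method — constant coefficients and linearity mean the ansatz r^ψ reduces it to solving the characteristic polynomial.


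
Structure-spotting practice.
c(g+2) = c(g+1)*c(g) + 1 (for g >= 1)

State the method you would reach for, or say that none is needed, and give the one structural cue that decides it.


Best approach: no special technique — each new value is a nonlinear function of earlier ones — scaling arguments and superposition both fail.


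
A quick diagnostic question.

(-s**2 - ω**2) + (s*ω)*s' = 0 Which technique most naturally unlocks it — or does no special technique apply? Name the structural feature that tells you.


Technique: the homogeneous substitution — the slope is degree-zero homogeneous: the ratio substitution v = s/ω collapses it. This doubles as a Bernoulli equation in the unknown as written; the homogeneous route needs no setup at all.


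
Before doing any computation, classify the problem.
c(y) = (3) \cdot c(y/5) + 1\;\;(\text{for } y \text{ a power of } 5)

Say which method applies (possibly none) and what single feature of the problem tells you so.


Technique: the master substitution — the argument contracts 5-fold per step: reindex y exponentially and solve the linear recurrence in the new index.


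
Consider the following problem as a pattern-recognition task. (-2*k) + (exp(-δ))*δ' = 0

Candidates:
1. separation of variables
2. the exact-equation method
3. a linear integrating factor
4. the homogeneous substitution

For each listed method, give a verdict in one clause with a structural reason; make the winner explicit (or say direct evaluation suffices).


Best approach: separation of variables — all dependence on the two variables factors apart, the defining separable shape.
- separation of variables: yes, a natural case for it.
- the exact-equation method — the cross-partial test holds only vacuously — each coefficient lives in its own variable, so the exactness machinery reads no structure the split form does not already show.
- a linear integrating factor — a nonlinear term in the unknown puts this outside the integrating-factor template.
- the homogeneous substitution: the ratio substitution does not collapse this equation.


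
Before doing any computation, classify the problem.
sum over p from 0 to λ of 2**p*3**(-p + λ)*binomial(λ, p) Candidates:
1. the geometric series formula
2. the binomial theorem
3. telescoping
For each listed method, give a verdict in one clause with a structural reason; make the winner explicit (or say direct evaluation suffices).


Verdict: the binomial theorem — terms weighting binomial(λ, p) against matched powers of 2 and 3 reassemble into (2 + 3)^λ by the binomial theorem.
- the geometric series formula — the term-to-term ratio drifts with the index — the one thing the geometric formula cannot absorb.
- the binomial theorem — yes — fits the structure here.
- telescoping: computed from the summand as displayed, the partial sums build up without the pairwise collapse telescoping exploits.


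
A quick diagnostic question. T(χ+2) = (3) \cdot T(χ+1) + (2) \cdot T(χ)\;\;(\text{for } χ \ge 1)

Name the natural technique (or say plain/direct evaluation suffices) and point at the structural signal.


Diagnosis: the characteristic-root method — linear, homogeneous, constant coefficients: solutions of the form r^χ exist — find the roots of the characteristic polynomial.


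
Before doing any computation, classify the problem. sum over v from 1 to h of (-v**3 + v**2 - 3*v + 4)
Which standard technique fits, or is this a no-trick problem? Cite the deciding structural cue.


Diagnosis: no special technique — every summand is a constant multiple of a power of v — apply the standard power-sum identities one degree at a time.


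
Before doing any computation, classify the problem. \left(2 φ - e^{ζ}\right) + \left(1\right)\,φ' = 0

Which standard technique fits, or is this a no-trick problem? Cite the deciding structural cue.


Best approach: a linear integrating factor — the unknown enters only to the first power against a nonzero forcing term — the integrating-factor template applies directly.


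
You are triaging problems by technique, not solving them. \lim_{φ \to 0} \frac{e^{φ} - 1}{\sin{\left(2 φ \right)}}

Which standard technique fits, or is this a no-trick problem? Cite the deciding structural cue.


Method: l'Hôpital's rule (0/0) — plug in 0: top and bottom both hit zero, so differentiate each and retry. The standard small-argument limits would also carry it; the rule is the systematic route.


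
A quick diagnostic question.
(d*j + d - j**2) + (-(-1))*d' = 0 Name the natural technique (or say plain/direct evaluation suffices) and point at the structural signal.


Technique: a linear integrating factor — the unknown enters only to the first power against a nonzero forcing term — the integrating-factor template applies directly.


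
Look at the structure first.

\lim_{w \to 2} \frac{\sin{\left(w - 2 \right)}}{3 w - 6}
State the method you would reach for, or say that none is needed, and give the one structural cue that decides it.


Method: l'Hôpital's rule (0/0) — the 0/0 form at 2 is the signature situation for l'Hôpital's rule. One could equally expand both pieces locally and compare leading terms; the rule does that in one stroke.


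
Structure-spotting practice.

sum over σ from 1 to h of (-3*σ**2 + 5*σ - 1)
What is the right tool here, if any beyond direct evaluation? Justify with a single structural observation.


Technique: no special technique — no ratio, no shift structure, no binomial pattern: sum the constant-multiple powers of σ with known formulas.


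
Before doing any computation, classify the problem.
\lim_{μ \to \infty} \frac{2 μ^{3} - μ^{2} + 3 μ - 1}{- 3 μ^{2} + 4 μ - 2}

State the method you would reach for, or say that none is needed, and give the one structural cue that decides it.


Method: dominant-term comparison — divide through by the highest power of μ; every lower-order term dies and the dominant terms decide the limit. Differentiating the expression as a single quotient would eventually settle it as well; matching dominant growth settles it immediately.


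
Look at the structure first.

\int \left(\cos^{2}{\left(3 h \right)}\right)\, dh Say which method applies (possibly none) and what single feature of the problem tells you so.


Diagnosis: a trigonometric identity — even powers like \cos^{2}{\left(3 h \right)} never integrate directly; the half-angle identity lowers the degree first.


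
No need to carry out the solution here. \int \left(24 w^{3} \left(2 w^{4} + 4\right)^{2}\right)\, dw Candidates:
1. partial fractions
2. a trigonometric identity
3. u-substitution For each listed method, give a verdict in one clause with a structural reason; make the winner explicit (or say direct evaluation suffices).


Best approach: u-substitution — everything non-trivial happens through the inner expression 2 w^{4} + 4, and its derivative accounts for the remaining factor up to a constant, so set u = 2 w^{4} + 4. Brute-force expansion works too — the substitution sees the structure instead of grinding through terms.
- partial fractions — the expression is not a ratio of polynomials that decomposes further.
- a trigonometric identity — no sine or cosine appears, so there is nothing for a trigonometric identity to act on.
- u-substitution: applies; the problem has the shape this method handles.
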